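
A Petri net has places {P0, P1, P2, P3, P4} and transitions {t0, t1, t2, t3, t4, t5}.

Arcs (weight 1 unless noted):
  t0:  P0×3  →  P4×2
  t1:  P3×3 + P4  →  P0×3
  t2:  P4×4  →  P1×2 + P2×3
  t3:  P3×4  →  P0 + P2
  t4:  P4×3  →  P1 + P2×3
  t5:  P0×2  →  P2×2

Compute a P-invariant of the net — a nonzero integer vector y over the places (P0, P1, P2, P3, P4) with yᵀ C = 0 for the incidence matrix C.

Incidence matrix C (rows=places, cols=transitions):
       t0   t1   t2   t3   t4   t5
   P0  -3    3    0    1    0   -2
   P1   0    0    2    0    1    0
   P2   0    0    3    1    3    2
   P3   0   -3    0   -4    0    0
   P4   2   -1   -4    0   -3    0

Candidate y = [2, 3, 2, 1, 3]; check y·C column-wise:
  col t0: 2·-3 + 3·0 + 2·0 + 1·0 + 3·2 = 0
  col t1: 2·3 + 3·0 + 2·0 + 1·-3 + 3·-1 = 0
  col t2: 2·0 + 3·2 + 2·3 + 1·0 + 3·-4 = 0
  col t3: 2·1 + 3·0 + 2·1 + 1·-4 + 3·0 = 0
  col t4: 2·0 + 3·1 + 2·3 + 1·0 + 3·-3 = 0
  col t5: 2·-2 + 3·0 + 2·2 + 1·0 + 3·0 = 0

y = (P0:2, P1:3, P2:2, P3:1, P4:3)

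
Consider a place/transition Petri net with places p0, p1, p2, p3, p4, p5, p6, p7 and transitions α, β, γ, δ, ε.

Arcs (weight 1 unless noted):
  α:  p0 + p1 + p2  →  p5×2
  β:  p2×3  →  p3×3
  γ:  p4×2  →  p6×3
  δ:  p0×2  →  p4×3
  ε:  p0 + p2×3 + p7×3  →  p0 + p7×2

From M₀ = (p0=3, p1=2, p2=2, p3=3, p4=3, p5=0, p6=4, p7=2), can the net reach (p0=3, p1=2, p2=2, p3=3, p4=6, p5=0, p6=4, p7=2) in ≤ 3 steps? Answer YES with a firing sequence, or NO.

depth 0: 1 marking
depth 1: 4 markings reached so far
depth 2: 8 markings reached so far
depth 3: 11 markings reached so far
target is not among the 11 markings reachable within 3 steps

NO — not reachable within 3 firings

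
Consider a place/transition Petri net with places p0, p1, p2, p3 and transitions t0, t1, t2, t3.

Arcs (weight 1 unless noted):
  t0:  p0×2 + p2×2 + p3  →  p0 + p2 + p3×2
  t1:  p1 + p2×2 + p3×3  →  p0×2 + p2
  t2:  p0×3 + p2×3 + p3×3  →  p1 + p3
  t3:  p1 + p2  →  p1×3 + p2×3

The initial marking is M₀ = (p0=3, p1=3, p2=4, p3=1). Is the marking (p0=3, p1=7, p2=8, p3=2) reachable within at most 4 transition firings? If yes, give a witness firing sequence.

depth 0: 1 marking
depth 1: 3 markings reached so far
depth 2: 6 markings reached so far
depth 3: 10 markings reached so far
depth 4: 14 markings reached so far
target is not among the 14 markings reachable within 4 steps

NO — not reachable within 4 firings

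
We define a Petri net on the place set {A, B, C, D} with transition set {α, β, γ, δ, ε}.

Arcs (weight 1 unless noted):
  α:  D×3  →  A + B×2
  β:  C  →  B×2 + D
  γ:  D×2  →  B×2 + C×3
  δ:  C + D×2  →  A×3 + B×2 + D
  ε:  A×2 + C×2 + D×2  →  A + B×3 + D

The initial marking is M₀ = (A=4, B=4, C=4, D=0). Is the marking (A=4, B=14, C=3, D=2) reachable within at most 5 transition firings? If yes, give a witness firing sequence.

YES — reachable via ⟨β, β, β, β, γ⟩ (5 firings)

step 1: fire β:  (A=4, B=4, C=4, D=0) → (A=4, B=6, C=3, D=1)
step 2: fire β:  (A=4, B=6, C=3, D=1) → (A=4, B=8, C=2, D=2)
step 3: fire β:  (A=4, B=8, C=2, D=2) → (A=4, B=10, C=1, D=3)
step 4: fire β:  (A=4, B=10, C=1, D=3) → (A=4, B=12, C=0, D=4)
step 5: fire γ:  (A=4, B=12, C=0, D=4) → (A=4, B=14, C=3, D=2)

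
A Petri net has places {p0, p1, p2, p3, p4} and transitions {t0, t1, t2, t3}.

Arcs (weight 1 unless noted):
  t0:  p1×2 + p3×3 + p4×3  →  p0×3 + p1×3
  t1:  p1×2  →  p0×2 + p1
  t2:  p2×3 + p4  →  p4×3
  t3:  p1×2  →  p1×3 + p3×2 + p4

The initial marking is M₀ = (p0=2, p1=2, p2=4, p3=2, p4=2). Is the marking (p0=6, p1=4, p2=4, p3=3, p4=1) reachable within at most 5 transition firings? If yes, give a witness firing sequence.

NO — not reachable within 5 firings

depth 0: 1 marking
depth 1: 4 markings reached so far
depth 2: 9 markings reached so far
depth 3: 17 markings reached so far
depth 4: 28 markings reached so far
depth 5: 43 markings reached so far
target is not among the 43 markings reachable within 5 steps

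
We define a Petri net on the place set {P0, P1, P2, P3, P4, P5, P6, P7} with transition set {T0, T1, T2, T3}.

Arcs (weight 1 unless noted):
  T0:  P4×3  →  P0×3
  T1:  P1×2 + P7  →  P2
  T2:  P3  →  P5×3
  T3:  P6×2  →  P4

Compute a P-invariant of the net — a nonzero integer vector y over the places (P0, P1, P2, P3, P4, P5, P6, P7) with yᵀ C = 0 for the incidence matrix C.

y = (P0:0, P1:1, P2:2, P3:0, P4:0, P5:0, P6:0, P7:0)

Incidence matrix C (rows=places, cols=transitions):
       T0   T1   T2   T3
   P0   3    0    0    0
   P1   0   -2    0    0
   P2   0    1    0    0
   P3   0    0   -1    0
   P4  -3    0    0    1
   P5   0    0    3    0
   P6   0    0    0   -2
   P7   0   -1    0    0

Candidate y = [0, 1, 2, 0, 0, 0, 0, 0]; check y·C column-wise:
  col T0: 0·3 + 1·0 + 2·0 + 0·-3 = 0
  col T1: 1·-2 + 2·1 + 0·-1 = 0
  col T2: 1·0 + 2·0 + 0·-1 + 0·3 = 0
  col T3: 1·0 + 2·0 + 0·1 + 0·-2 = 0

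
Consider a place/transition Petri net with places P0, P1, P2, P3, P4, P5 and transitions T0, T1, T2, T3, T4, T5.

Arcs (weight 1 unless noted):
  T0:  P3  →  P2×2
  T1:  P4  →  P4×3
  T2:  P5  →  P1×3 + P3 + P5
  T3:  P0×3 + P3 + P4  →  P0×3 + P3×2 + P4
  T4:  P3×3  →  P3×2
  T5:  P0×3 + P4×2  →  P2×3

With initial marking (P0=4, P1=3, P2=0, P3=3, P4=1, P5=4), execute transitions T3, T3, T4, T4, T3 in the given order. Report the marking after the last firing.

step 1: fire T3:  (P0=4, P1=3, P2=0, P3=3, P4=1, P5=4) → (P0=4, P1=3, P2=0, P3=4, P4=1, P5=4)
step 2: fire T3:  (P0=4, P1=3, P2=0, P3=4, P4=1, P5=4) → (P0=4, P1=3, P2=0, P3=5, P4=1, P5=4)
step 3: fire T4:  (P0=4, P1=3, P2=0, P3=5, P4=1, P5=4) → (P0=4, P1=3, P2=0, P3=4, P4=1, P5=4)
step 4: fire T4:  (P0=4, P1=3, P2=0, P3=4, P4=1, P5=4) → (P0=4, P1=3, P2=0, P3=3, P4=1, P5=4)
step 5: fire T3:  (P0=4, P1=3, P2=0, P3=3, P4=1, P5=4) → (P0=4, P1=3, P2=0, P3=4, P4=1, P5=4)

(P0=4, P1=3, P2=0, P3=4, P4=1, P5=4)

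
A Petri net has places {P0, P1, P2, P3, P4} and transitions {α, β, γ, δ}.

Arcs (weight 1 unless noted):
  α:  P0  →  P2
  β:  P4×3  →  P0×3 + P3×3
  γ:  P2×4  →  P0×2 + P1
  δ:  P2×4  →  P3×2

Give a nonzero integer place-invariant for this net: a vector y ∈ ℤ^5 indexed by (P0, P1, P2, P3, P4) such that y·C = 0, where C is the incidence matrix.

y = (P0:1, P1:2, P2:1, P3:2, P4:3)

Incidence matrix C (rows=places, cols=transitions):
        α    β    γ    δ
   P0  -1    3    2    0
   P1   0    0    1    0
   P2   1    0   -4   -4
   P3   0    3    0    2
   P4   0   -3    0    0

Candidate y = [1, 2, 1, 2, 3]; check y·C column-wise:
  col α: 1·-1 + 2·0 + 1·1 + 2·0 + 3·0 = 0
  col β: 1·3 + 2·0 + 1·0 + 2·3 + 3·-3 = 0
  col γ: 1·2 + 2·1 + 1·-4 + 2·0 + 3·0 = 0
  col δ: 1·0 + 2·0 + 1·-4 + 2·2 + 3·0 = 0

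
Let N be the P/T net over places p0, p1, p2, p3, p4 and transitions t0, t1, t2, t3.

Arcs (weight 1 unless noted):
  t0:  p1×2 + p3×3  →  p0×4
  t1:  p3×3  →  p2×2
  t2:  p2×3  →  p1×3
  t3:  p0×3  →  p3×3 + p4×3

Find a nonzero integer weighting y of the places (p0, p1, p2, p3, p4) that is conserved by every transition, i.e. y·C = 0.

Incidence matrix C (rows=places, cols=transitions):
       t0   t1   t2   t3
   p0   4    0    0   -3
   p1  -2    0    3    0
   p2   0    2   -3    0
   p3  -3   -3    0    3
   p4   0    0    0    3

Candidate y = [3, 3, 3, 2, 1]; check y·C column-wise:
  col t0: 3·4 + 3·-2 + 3·0 + 2·-3 + 1·0 = 0
  col t1: 3·0 + 3·0 + 3·2 + 2·-3 + 1·0 = 0
  col t2: 3·0 + 3·3 + 3·-3 + 2·0 + 1·0 = 0
  col t3: 3·-3 + 3·0 + 3·0 + 2·3 + 1·3 = 0

y = (p0:3, p1:3, p2:3, p3:2, p4:1)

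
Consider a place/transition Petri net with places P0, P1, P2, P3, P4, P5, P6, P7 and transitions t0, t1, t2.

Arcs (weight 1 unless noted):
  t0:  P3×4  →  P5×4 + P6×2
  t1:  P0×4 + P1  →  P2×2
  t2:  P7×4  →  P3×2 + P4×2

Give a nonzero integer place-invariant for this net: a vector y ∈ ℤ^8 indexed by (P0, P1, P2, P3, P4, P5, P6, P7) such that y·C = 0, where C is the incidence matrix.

Incidence matrix C (rows=places, cols=transitions):
       t0   t1   t2
   P0   0   -4    0
   P1   0   -1    0
   P2   0    2    0
   P3  -4    0    2
   P4   0    0    2
   P5   4    0    0
   P6   2    0    0
   P7   0    0   -4

Candidate y = [1, -4, 0, 0, 0, 0, 0, 0]; check y·C column-wise:
  col t0: 1·0 + -4·0 + 0·-4 + 0·4 + 0·2 = 0
  col t1: 1·-4 + -4·-1 + 0·2 = 0
  col t2: 1·0 + -4·0 + 0·2 + 0·2 + 0·-4 = 0

y = (P0:1, P1:-4, P2:0, P3:0, P4:0, P5:0, P6:0, P7:0)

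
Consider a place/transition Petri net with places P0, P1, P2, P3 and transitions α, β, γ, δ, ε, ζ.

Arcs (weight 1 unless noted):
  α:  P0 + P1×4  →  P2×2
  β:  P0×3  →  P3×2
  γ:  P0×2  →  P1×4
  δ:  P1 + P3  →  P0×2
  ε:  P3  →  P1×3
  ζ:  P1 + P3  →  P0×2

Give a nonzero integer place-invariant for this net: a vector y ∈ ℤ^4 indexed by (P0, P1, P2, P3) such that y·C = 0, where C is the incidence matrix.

Incidence matrix C (rows=places, cols=transitions):
        α    β    γ    δ    ε    ζ
   P0  -1   -3   -2    2    0    2
   P1  -4    0    4   -1    3   -1
   P2   2    0    0    0    0    0
   P3   0    2    0   -1   -1   -1

Candidate y = [2, 1, 3, 3]; check y·C column-wise:
  col α: 2·-1 + 1·-4 + 3·2 + 3·0 = 0
  col β: 2·-3 + 1·0 + 3·0 + 3·2 = 0
  col γ: 2·-2 + 1·4 + 3·0 + 3·0 = 0
  col δ: 2·2 + 1·-1 + 3·0 + 3·-1 = 0
  col ε: 2·0 + 1·3 + 3·0 + 3·-1 = 0
  col ζ: 2·2 + 1·-1 + 3·0 + 3·-1 = 0

y = (P0:2, P1:1, P2:3, P3:3)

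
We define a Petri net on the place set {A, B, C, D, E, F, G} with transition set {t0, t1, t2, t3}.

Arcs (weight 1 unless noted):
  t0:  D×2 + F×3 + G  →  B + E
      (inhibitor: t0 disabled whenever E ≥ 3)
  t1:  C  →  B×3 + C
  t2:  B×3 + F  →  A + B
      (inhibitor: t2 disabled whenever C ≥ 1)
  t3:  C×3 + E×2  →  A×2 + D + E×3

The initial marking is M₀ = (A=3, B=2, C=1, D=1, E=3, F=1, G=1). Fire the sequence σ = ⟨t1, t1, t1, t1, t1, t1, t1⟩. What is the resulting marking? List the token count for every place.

(A=3, B=23, C=1, D=1, E=3, F=1, G=1)

step 1: fire t1:  (A=3, B=2, C=1, D=1, E=3, F=1, G=1) → (A=3, B=5, C=1, D=1, E=3, F=1, G=1)
step 2: fire t1:  (A=3, B=5, C=1, D=1, E=3, F=1, G=1) → (A=3, B=8, C=1, D=1, E=3, F=1, G=1)
step 3: fire t1:  (A=3, B=8, C=1, D=1, E=3, F=1, G=1) → (A=3, B=11, C=1, D=1, E=3, F=1, G=1)
step 4: fire t1:  (A=3, B=11, C=1, D=1, E=3, F=1, G=1) → (A=3, B=14, C=1, D=1, E=3, F=1, G=1)
step 5: fire t1:  (A=3, B=14, C=1, D=1, E=3, F=1, G=1) → (A=3, B=17, C=1, D=1, E=3, F=1, G=1)
step 6: fire t1:  (A=3, B=17, C=1, D=1, E=3, F=1, G=1) → (A=3, B=20, C=1, D=1, E=3, F=1, G=1)
step 7: fire t1:  (A=3, B=20, C=1, D=1, E=3, F=1, G=1) → (A=3, B=23, C=1, D=1, E=3, F=1, G=1)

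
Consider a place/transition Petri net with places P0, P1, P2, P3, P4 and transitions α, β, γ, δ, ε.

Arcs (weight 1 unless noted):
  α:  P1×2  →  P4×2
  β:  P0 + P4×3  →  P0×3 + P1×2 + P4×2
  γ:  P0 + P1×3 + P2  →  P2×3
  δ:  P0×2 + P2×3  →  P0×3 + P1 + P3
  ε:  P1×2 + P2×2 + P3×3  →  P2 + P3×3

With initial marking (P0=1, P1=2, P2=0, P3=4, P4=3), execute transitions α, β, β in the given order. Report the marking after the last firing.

step 1: fire α:  (P0=1, P1=2, P2=0, P3=4, P4=3) → (P0=1, P1=0, P2=0, P3=4, P4=5)
step 2: fire β:  (P0=1, P1=0, P2=0, P3=4, P4=5) → (P0=3, P1=2, P2=0, P3=4, P4=4)
step 3: fire β:  (P0=3, P1=2, P2=0, P3=4, P4=4) → (P0=5, P1=4, P2=0, P3=4, P4=3)

(P0=5, P1=4, P2=0, P3=4, P4=3)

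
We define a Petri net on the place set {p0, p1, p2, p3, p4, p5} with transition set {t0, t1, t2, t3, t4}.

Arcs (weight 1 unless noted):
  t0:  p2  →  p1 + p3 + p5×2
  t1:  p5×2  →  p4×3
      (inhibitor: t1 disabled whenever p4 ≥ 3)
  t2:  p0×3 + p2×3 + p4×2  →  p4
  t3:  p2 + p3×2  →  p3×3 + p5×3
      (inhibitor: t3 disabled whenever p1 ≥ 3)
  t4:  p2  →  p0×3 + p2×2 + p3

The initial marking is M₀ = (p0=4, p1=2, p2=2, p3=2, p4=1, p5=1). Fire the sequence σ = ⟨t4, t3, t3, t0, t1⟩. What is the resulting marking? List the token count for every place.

step 1: fire t4:  (p0=4, p1=2, p2=2, p3=2, p4=1, p5=1) → (p0=7, p1=2, p2=3, p3=3, p4=1, p5=1)
step 2: fire t3:  (p0=7, p1=2, p2=3, p3=3, p4=1, p5=1) → (p0=7, p1=2, p2=2, p3=4, p4=1, p5=4)
step 3: fire t3:  (p0=7, p1=2, p2=2, p3=4, p4=1, p5=4) → (p0=7, p1=2, p2=1, p3=5, p4=1, p5=7)
step 4: fire t0:  (p0=7, p1=2, p2=1, p3=5, p4=1, p5=7) → (p0=7, p1=3, p2=0, p3=6, p4=1, p5=9)
step 5: fire t1:  (p0=7, p1=3, p2=0, p3=6, p4=1, p5=9) → (p0=7, p1=3, p2=0, p3=6, p4=4, p5=7)

(p0=7, p1=3, p2=0, p3=6, p4=4, p5=7)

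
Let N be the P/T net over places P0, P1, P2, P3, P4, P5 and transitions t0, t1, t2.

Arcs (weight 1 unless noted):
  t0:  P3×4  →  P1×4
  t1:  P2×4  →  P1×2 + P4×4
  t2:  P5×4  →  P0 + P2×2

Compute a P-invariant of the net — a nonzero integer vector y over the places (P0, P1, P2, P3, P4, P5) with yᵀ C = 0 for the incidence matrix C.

y = (P0:2, P1:-2, P2:-1, P3:-2, P4:0, P5:0)

Incidence matrix C (rows=places, cols=transitions):
       t0   t1   t2
   P0   0    0    1
   P1   4    2    0
   P2   0   -4    2
   P3  -4    0    0
   P4   0    4    0
   P5   0    0   -4

Candidate y = [2, -2, -1, -2, 0, 0]; check y·C column-wise:
  col t0: 2·0 + -2·4 + -1·0 + -2·-4 = 0
  col t1: 2·0 + -2·2 + -1·-4 + -2·0 + 0·4 = 0
  col t2: 2·1 + -2·0 + -1·2 + -2·0 + 0·-4 = 0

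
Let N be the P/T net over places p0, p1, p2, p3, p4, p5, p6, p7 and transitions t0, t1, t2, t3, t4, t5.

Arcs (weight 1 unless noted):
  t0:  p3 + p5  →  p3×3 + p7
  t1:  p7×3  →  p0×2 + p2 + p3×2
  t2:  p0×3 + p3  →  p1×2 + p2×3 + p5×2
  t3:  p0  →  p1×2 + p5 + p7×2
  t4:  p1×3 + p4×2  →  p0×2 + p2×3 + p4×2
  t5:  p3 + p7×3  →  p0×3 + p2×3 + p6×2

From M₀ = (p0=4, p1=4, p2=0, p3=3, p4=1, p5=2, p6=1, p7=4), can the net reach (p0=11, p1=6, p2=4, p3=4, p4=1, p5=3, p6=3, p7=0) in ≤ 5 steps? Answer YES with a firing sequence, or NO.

depth 0: 1 marking
depth 1: 6 markings reached so far
depth 2: 17 markings reached so far
depth 3: 37 markings reached so far
depth 4: 70 markings reached so far
depth 5: 114 markings reached so far
target is not among the 114 markings reachable within 5 steps

NO — not reachable within 5 firings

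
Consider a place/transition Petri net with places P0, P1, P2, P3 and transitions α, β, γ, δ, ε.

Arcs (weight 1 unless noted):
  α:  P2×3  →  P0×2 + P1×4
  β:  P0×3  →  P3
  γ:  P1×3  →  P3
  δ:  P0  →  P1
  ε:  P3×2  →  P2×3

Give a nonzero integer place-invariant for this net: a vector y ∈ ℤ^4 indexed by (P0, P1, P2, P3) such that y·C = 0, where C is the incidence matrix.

Incidence matrix C (rows=places, cols=transitions):
        α    β    γ    δ    ε
   P0   2   -3    0   -1    0
   P1   4    0   -3    1    0
   P2  -3    0    0    0    3
   P3   0    1    1    0   -2

Candidate y = [1, 1, 2, 3]; check y·C column-wise:
  col α: 1·2 + 1·4 + 2·-3 + 3·0 = 0
  col β: 1·-3 + 1·0 + 2·0 + 3·1 = 0
  col γ: 1·0 + 1·-3 + 2·0 + 3·1 = 0
  col δ: 1·-1 + 1·1 + 2·0 + 3·0 = 0
  col ε: 1·0 + 1·0 + 2·3 + 3·-2 = 0

y = (P0:1, P1:1, P2:2, P3:3)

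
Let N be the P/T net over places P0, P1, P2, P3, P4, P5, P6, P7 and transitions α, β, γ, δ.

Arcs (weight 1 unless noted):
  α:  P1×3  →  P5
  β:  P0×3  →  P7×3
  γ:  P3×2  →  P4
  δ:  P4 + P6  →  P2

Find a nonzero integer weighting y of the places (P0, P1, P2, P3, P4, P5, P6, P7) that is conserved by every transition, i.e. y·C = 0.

Incidence matrix C (rows=places, cols=transitions):
        α    β    γ    δ
   P0   0   -3    0    0
   P1  -3    0    0    0
   P2   0    0    0    1
   P3   0    0   -2    0
   P4   0    0    1   -1
   P5   1    0    0    0
   P6   0    0    0   -1
   P7   0    3    0    0

Candidate y = [0, 0, 2, 1, 2, 0, 0, 0]; check y·C column-wise:
  col α: 0·-3 + 2·0 + 1·0 + 2·0 + 0·1 = 0
  col β: 0·-3 + 2·0 + 1·0 + 2·0 + 0·3 = 0
  col γ: 2·0 + 1·-2 + 2·1 = 0
  col δ: 2·1 + 1·0 + 2·-1 + 0·-1 = 0

y = (P0:0, P1:0, P2:2, P3:1, P4:2, P5:0, P6:0, P7:0)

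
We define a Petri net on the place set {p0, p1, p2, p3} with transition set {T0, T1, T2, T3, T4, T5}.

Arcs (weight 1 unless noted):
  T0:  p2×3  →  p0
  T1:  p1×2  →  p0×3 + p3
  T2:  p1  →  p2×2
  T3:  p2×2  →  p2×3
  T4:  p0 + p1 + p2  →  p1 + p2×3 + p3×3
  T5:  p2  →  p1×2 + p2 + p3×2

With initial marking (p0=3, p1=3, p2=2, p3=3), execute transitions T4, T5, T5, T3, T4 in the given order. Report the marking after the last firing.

step 1: fire T4:  (p0=3, p1=3, p2=2, p3=3) → (p0=2, p1=3, p2=4, p3=6)
step 2: fire T5:  (p0=2, p1=3, p2=4, p3=6) → (p0=2, p1=5, p2=4, p3=8)
step 3: fire T5:  (p0=2, p1=5, p2=4, p3=8) → (p0=2, p1=7, p2=4, p3=10)
step 4: fire T3:  (p0=2, p1=7, p2=4, p3=10) → (p0=2, p1=7, p2=5, p3=10)
step 5: fire T4:  (p0=2, p1=7, p2=5, p3=10) → (p0=1, p1=7, p2=7, p3=13)

(p0=1, p1=7, p2=7, p3=13)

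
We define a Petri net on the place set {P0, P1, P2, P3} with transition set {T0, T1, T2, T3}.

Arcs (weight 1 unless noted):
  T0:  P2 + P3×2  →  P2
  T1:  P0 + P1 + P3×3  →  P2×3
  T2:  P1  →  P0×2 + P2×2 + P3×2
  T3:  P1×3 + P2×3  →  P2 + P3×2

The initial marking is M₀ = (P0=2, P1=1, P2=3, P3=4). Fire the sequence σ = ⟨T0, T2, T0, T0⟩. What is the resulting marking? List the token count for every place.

step 1: fire T0:  (P0=2, P1=1, P2=3, P3=4) → (P0=2, P1=1, P2=3, P3=2)
step 2: fire T2:  (P0=2, P1=1, P2=3, P3=2) → (P0=4, P1=0, P2=5, P3=4)
step 3: fire T0:  (P0=4, P1=0, P2=5, P3=4) → (P0=4, P1=0, P2=5, P3=2)
step 4: fire T0:  (P0=4, P1=0, P2=5, P3=2) → (P0=4, P1=0, P2=5, P3=0)

(P0=4, P1=0, P2=5, P3=0)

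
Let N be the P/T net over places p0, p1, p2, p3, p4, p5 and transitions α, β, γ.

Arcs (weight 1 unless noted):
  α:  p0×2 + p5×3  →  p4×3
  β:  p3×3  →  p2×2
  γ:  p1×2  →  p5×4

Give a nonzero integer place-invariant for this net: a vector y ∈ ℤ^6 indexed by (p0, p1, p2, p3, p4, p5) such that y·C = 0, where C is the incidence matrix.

y = (p0:0, p1:0, p2:3, p3:2, p4:0, p5:0)

Incidence matrix C (rows=places, cols=transitions):
        α    β    γ
   p0  -2    0    0
   p1   0    0   -2
   p2   0    2    0
   p3   0   -3    0
   p4   3    0    0
   p5  -3    0    4

Candidate y = [0, 0, 3, 2, 0, 0]; check y·C column-wise:
  col α: 0·-2 + 3·0 + 2·0 + 0·3 + 0·-3 = 0
  col β: 3·2 + 2·-3 = 0
  col γ: 0·-2 + 3·0 + 2·0 + 0·4 = 0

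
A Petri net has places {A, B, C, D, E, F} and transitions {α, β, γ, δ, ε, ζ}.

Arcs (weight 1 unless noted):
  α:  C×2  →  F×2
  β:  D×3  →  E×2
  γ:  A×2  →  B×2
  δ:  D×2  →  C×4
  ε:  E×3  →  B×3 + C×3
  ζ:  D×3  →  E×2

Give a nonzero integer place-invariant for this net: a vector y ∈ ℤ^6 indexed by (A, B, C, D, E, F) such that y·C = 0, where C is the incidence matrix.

y = (A:2, B:2, C:1, D:2, E:3, F:1)

Incidence matrix C (rows=places, cols=transitions):
        α    β    γ    δ    ε    ζ
    A   0    0   -2    0    0    0
    B   0    0    2    0    3    0
    C  -2    0    0    4    3    0
    D   0   -3    0   -2    0   -3
    E   0    2    0    0   -3    2
    F   2    0    0    0    0    0

Candidate y = [2, 2, 1, 2, 3, 1]; check y·C column-wise:
  col α: 2·0 + 2·0 + 1·-2 + 2·0 + 3·0 + 1·2 = 0
  col β: 2·0 + 2·0 + 1·0 + 2·-3 + 3·2 + 1·0 = 0
  col γ: 2·-2 + 2·2 + 1·0 + 2·0 + 3·0 + 1·0 = 0
  col δ: 2·0 + 2·0 + 1·4 + 2·-2 + 3·0 + 1·0 = 0
  col ε: 2·0 + 2·3 + 1·3 + 2·0 + 3·-3 + 1·0 = 0
  col ζ: 2·0 + 2·0 + 1·0 + 2·-3 + 3·2 + 1·0 = 0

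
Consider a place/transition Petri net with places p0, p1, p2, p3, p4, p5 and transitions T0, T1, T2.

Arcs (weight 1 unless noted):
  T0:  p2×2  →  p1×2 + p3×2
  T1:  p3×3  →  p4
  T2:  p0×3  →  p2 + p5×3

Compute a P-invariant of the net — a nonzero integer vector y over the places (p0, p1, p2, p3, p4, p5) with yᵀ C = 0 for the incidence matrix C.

Incidence matrix C (rows=places, cols=transitions):
       T0   T1   T2
   p0   0    0   -3
   p1   2    0    0
   p2  -2    0    1
   p3   2   -3    0
   p4   0    1    0
   p5   0    0    3

Candidate y = [1, 3, 3, 0, 0, 0]; check y·C column-wise:
  col T0: 1·0 + 3·2 + 3·-2 + 0·2 = 0
  col T1: 1·0 + 3·0 + 3·0 + 0·-3 + 0·1 = 0
  col T2: 1·-3 + 3·0 + 3·1 + 0·3 = 0

y = (p0:1, p1:3, p2:3, p3:0, p4:0, p5:0)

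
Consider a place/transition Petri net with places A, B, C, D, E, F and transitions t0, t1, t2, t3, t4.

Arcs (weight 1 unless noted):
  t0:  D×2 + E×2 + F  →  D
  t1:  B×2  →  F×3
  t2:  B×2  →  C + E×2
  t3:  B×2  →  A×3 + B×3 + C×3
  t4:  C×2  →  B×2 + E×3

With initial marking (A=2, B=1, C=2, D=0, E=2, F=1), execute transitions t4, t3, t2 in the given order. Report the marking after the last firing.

(A=5, B=2, C=4, D=0, E=7, F=1)

step 1: fire t4:  (A=2, B=1, C=2, D=0, E=2, F=1) → (A=2, B=3, C=0, D=0, E=5, F=1)
step 2: fire t3:  (A=2, B=3, C=0, D=0, E=5, F=1) → (A=5, B=4, C=3, D=0, E=5, F=1)
step 3: fire t2:  (A=5, B=4, C=3, D=0, E=5, F=1) → (A=5, B=2, C=4, D=0, E=7, F=1)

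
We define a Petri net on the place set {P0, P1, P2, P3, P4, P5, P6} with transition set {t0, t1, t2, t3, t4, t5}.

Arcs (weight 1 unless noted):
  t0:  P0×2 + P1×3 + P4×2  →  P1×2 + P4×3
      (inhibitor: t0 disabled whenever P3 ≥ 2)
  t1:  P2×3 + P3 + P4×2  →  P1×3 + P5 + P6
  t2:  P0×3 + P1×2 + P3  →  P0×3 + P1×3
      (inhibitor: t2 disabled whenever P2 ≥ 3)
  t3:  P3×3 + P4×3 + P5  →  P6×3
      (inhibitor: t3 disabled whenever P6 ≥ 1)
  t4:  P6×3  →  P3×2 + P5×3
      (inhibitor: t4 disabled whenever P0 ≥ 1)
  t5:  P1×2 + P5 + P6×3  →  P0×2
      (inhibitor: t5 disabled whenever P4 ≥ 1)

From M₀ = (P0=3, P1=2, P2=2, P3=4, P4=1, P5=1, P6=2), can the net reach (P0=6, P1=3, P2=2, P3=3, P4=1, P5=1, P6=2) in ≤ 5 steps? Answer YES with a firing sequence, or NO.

NO — not reachable within 5 firings

depth 0: 1 marking
depth 1: 2 markings reached so far
depth 2: 3 markings reached so far
depth 3: 4 markings reached so far
depth 4: 5 markings reached so far
depth 5: 5 markings reached so far
(frontier empty at depth 5; search complete)
target is not among the 5 markings reachable within 5 steps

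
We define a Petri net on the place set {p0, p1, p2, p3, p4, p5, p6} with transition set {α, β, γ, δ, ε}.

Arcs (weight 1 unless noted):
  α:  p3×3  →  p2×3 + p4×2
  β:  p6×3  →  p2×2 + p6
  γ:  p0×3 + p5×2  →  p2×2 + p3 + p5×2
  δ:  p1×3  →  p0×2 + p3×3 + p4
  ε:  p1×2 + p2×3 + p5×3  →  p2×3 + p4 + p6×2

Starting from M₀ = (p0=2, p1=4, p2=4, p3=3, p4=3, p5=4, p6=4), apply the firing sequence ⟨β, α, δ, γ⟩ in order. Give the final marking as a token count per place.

(p0=1, p1=1, p2=11, p3=4, p4=6, p5=4, p6=2)

step 1: fire β:  (p0=2, p1=4, p2=4, p3=3, p4=3, p5=4, p6=4) → (p0=2, p1=4, p2=6, p3=3, p4=3, p5=4, p6=2)
step 2: fire α:  (p0=2, p1=4, p2=6, p3=3, p4=3, p5=4, p6=2) → (p0=2, p1=4, p2=9, p3=0, p4=5, p5=4, p6=2)
step 3: fire δ:  (p0=2, p1=4, p2=9, p3=0, p4=5, p5=4, p6=2) → (p0=4, p1=1, p2=9, p3=3, p4=6, p5=4, p6=2)
step 4: fire γ:  (p0=4, p1=1, p2=9, p3=3, p4=6, p5=4, p6=2) → (p0=1, p1=1, p2=11, p3=4, p4=6, p5=4, p6=2)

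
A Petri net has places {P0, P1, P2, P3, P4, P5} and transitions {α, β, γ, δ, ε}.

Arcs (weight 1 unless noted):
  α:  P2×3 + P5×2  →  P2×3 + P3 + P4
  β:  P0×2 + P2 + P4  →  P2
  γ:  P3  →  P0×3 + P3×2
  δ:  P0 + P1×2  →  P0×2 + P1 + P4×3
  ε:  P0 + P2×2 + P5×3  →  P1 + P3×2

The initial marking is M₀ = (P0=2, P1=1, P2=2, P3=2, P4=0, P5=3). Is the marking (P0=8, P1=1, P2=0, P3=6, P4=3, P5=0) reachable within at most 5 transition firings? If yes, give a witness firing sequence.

YES — reachable via ⟨γ, γ, ε, δ⟩ (4 firings)

step 1: fire γ:  (P0=2, P1=1, P2=2, P3=2, P4=0, P5=3) → (P0=5, P1=1, P2=2, P3=3, P4=0, P5=3)
step 2: fire γ:  (P0=5, P1=1, P2=2, P3=3, P4=0, P5=3) → (P0=8, P1=1, P2=2, P3=4, P4=0, P5=3)
step 3: fire ε:  (P0=8, P1=1, P2=2, P3=4, P4=0, P5=3) → (P0=7, P1=2, P2=0, P3=6, P4=0, P5=0)
step 4: fire δ:  (P0=7, P1=2, P2=0, P3=6, P4=0, P5=0) → (P0=8, P1=1, P2=0, P3=6, P4=3, P5=0)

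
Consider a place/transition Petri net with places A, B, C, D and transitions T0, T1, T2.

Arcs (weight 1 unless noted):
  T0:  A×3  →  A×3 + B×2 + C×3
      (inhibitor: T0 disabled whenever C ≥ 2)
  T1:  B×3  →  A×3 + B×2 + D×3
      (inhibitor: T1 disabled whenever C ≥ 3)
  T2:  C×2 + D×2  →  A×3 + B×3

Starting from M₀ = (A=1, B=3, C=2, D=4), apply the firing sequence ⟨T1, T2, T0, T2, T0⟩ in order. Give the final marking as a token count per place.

step 1: fire T1:  (A=1, B=3, C=2, D=4) → (A=4, B=2, C=2, D=7)
step 2: fire T2:  (A=4, B=2, C=2, D=7) → (A=7, B=5, C=0, D=5)
step 3: fire T0:  (A=7, B=5, C=0, D=5) → (A=7, B=7, C=3, D=5)
step 4: fire T2:  (A=7, B=7, C=3, D=5) → (A=10, B=10, C=1, D=3)
step 5: fire T0:  (A=10, B=10, C=1, D=3) → (A=10, B=12, C=4, D=3)

(A=10, B=12, C=4, D=3)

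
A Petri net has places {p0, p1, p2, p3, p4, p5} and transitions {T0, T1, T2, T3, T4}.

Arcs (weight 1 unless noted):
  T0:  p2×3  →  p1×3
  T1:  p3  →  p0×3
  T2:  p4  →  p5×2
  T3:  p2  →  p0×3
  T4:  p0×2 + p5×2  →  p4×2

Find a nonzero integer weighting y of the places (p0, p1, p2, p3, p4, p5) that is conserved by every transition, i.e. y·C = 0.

Incidence matrix C (rows=places, cols=transitions):
       T0   T1   T2   T3   T4
   p0   0    3    0    3   -2
   p1   3    0    0    0    0
   p2  -3    0    0   -1    0
   p3   0   -1    0    0    0
   p4   0    0   -1    0    2
   p5   0    0    2    0   -2

Candidate y = [1, 3, 3, 3, 2, 1]; check y·C column-wise:
  col T0: 1·0 + 3·3 + 3·-3 + 3·0 + 2·0 + 1·0 = 0
  col T1: 1·3 + 3·0 + 3·0 + 3·-1 + 2·0 + 1·0 = 0
  col T2: 1·0 + 3·0 + 3·0 + 3·0 + 2·-1 + 1·2 = 0
  col T3: 1·3 + 3·0 + 3·-1 + 3·0 + 2·0 + 1·0 = 0
  col T4: 1·-2 + 3·0 + 3·0 + 3·0 + 2·2 + 1·-2 = 0

y = (p0:1, p1:3, p2:3, p3:3, p4:2, p5:1)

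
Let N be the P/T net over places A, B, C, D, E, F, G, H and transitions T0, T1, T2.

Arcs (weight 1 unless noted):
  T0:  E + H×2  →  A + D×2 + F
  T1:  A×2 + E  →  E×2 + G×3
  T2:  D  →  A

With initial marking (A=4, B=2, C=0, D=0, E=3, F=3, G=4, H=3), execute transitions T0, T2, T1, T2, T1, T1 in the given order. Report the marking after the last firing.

(A=1, B=2, C=0, D=0, E=5, F=4, G=13, H=1)

step 1: fire T0:  (A=4, B=2, C=0, D=0, E=3, F=3, G=4, H=3) → (A=5, B=2, C=0, D=2, E=2, F=4, G=4, H=1)
step 2: fire T2:  (A=5, B=2, C=0, D=2, E=2, F=4, G=4, H=1) → (A=6, B=2, C=0, D=1, E=2, F=4, G=4, H=1)
step 3: fire T1:  (A=6, B=2, C=0, D=1, E=2, F=4, G=4, H=1) → (A=4, B=2, C=0, D=1, E=3, F=4, G=7, H=1)
step 4: fire T2:  (A=4, B=2, C=0, D=1, E=3, F=4, G=7, H=1) → (A=5, B=2, C=0, D=0, E=3, F=4, G=7, H=1)
step 5: fire T1:  (A=5, B=2, C=0, D=0, E=3, F=4, G=7, H=1) → (A=3, B=2, C=0, D=0, E=4, F=4, G=10, H=1)
step 6: fire T1:  (A=3, B=2, C=0, D=0, E=4, F=4, G=10, H=1) → (A=1, B=2, C=0, D=0, E=5, F=4, G=13, H=1)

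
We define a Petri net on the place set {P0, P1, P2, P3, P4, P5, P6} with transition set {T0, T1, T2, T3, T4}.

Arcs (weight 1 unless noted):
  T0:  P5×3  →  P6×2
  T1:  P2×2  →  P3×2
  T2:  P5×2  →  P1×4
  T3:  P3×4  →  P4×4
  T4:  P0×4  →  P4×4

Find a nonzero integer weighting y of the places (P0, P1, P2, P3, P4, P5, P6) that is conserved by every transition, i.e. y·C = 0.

y = (P0:1, P1:0, P2:1, P3:1, P4:1, P5:0, P6:0)

Incidence matrix C (rows=places, cols=transitions):
       T0   T1   T2   T3   T4
   P0   0    0    0    0   -4
   P1   0    0    4    0    0
   P2   0   -2    0    0    0
   P3   0    2    0   -4    0
   P4   0    0    0    4    4
   P5  -3    0   -2    0    0
   P6   2    0    0    0    0

Candidate y = [1, 0, 1, 1, 1, 0, 0]; check y·C column-wise:
  col T0: 1·0 + 1·0 + 1·0 + 1·0 + 0·-3 + 0·2 = 0
  col T1: 1·0 + 1·-2 + 1·2 + 1·0 = 0
  col T2: 1·0 + 0·4 + 1·0 + 1·0 + 1·0 + 0·-2 = 0
  col T3: 1·0 + 1·0 + 1·-4 + 1·4 = 0
  col T4: 1·-4 + 1·0 + 1·0 + 1·4 = 0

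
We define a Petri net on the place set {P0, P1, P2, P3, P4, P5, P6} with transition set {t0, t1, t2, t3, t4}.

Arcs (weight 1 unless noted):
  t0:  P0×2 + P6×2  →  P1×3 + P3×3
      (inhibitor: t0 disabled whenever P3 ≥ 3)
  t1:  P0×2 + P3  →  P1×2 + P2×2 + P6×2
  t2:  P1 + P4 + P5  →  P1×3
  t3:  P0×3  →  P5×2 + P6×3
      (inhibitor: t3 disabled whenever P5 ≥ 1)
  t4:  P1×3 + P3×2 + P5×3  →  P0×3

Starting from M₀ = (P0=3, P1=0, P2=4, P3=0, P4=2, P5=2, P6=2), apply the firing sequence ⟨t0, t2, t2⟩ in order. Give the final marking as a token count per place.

(P0=1, P1=7, P2=4, P3=3, P4=0, P5=0, P6=0)

step 1: fire t0:  (P0=3, P1=0, P2=4, P3=0, P4=2, P5=2, P6=2) → (P0=1, P1=3, P2=4, P3=3, P4=2, P5=2, P6=0)
step 2: fire t2:  (P0=1, P1=3, P2=4, P3=3, P4=2, P5=2, P6=0) → (P0=1, P1=5, P2=4, P3=3, P4=1, P5=1, P6=0)
step 3: fire t2:  (P0=1, P1=5, P2=4, P3=3, P4=1, P5=1, P6=0) → (P0=1, P1=7, P2=4, P3=3, P4=0, P5=0, P6=0)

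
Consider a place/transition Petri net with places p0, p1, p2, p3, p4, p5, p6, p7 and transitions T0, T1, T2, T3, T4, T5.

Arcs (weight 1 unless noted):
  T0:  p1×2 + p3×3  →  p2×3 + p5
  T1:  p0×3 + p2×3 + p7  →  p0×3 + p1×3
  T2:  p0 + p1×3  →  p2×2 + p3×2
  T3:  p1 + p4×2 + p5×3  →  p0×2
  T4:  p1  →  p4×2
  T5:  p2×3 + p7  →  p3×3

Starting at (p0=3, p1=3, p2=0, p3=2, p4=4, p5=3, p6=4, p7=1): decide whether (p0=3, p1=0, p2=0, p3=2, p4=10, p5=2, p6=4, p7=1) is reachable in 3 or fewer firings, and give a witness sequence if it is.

NO — not reachable within 3 firings

depth 0: 1 marking
depth 1: 4 markings reached so far
depth 2: 6 markings reached so far
depth 3: 8 markings reached so far
target is not among the 8 markings reachable within 3 steps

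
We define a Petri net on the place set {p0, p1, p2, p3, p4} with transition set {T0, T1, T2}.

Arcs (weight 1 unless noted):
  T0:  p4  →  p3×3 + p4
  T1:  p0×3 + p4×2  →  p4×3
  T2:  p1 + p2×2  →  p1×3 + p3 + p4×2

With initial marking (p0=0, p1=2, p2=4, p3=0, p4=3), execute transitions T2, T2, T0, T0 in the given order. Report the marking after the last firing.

step 1: fire T2:  (p0=0, p1=2, p2=4, p3=0, p4=3) → (p0=0, p1=4, p2=2, p3=1, p4=5)
step 2: fire T2:  (p0=0, p1=4, p2=2, p3=1, p4=5) → (p0=0, p1=6, p2=0, p3=2, p4=7)
step 3: fire T0:  (p0=0, p1=6, p2=0, p3=2, p4=7) → (p0=0, p1=6, p2=0, p3=5, p4=7)
step 4: fire T0:  (p0=0, p1=6, p2=0, p3=5, p4=7) → (p0=0, p1=6, p2=0, p3=8, p4=7)

(p0=0, p1=6, p2=0, p3=8, p4=7)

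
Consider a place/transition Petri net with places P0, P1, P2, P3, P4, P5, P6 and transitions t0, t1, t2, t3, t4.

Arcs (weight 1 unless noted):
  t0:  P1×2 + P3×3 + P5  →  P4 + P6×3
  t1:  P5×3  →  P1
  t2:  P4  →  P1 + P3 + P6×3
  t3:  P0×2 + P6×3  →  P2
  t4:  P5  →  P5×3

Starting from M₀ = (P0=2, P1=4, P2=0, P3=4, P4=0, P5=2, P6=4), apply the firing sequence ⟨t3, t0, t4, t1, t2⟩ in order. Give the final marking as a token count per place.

(P0=0, P1=4, P2=1, P3=2, P4=0, P5=0, P6=7)

step 1: fire t3:  (P0=2, P1=4, P2=0, P3=4, P4=0, P5=2, P6=4) → (P0=0, P1=4, P2=1, P3=4, P4=0, P5=2, P6=1)
step 2: fire t0:  (P0=0, P1=4, P2=1, P3=4, P4=0, P5=2, P6=1) → (P0=0, P1=2, P2=1, P3=1, P4=1, P5=1, P6=4)
step 3: fire t4:  (P0=0, P1=2, P2=1, P3=1, P4=1, P5=1, P6=4) → (P0=0, P1=2, P2=1, P3=1, P4=1, P5=3, P6=4)
step 4: fire t1:  (P0=0, P1=2, P2=1, P3=1, P4=1, P5=3, P6=4) → (P0=0, P1=3, P2=1, P3=1, P4=1, P5=0, P6=4)
step 5: fire t2:  (P0=0, P1=3, P2=1, P3=1, P4=1, P5=0, P6=4) → (P0=0, P1=4, P2=1, P3=2, P4=0, P5=0, P6=7)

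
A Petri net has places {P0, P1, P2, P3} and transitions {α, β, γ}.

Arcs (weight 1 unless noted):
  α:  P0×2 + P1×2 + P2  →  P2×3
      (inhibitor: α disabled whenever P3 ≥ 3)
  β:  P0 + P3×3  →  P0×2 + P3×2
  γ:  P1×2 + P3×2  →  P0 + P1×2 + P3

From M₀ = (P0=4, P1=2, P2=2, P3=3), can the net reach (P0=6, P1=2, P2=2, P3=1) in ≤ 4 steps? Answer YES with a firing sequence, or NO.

YES — reachable via ⟨β, γ⟩ (2 firings)

step 1: fire β:  (P0=4, P1=2, P2=2, P3=3) → (P0=5, P1=2, P2=2, P3=2)
step 2: fire γ:  (P0=5, P1=2, P2=2, P3=2) → (P0=6, P1=2, P2=2, P3=1)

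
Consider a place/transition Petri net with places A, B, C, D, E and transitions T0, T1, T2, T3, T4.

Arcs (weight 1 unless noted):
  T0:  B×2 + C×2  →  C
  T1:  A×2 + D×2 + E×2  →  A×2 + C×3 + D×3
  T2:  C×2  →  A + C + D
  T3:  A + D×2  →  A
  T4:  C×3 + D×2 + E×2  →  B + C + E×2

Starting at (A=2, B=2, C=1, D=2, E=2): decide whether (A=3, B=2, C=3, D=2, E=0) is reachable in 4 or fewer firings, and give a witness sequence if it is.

step 1: fire T1:  (A=2, B=2, C=1, D=2, E=2) → (A=2, B=2, C=4, D=3, E=0)
step 2: fire T2:  (A=2, B=2, C=4, D=3, E=0) → (A=3, B=2, C=3, D=4, E=0)
step 3: fire T3:  (A=3, B=2, C=3, D=4, E=0) → (A=3, B=2, C=3, D=2, E=0)

YES — reachable via ⟨T1, T2, T3⟩ (3 firings)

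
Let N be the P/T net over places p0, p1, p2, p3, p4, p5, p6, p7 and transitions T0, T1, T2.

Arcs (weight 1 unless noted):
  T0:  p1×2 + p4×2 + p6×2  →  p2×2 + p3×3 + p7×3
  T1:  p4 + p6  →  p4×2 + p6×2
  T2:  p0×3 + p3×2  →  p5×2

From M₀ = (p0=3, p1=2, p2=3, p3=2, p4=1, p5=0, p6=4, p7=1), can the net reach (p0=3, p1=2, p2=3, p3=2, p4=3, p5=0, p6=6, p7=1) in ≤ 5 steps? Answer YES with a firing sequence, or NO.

YES — reachable via ⟨T1, T1⟩ (2 firings)

step 1: fire T1:  (p0=3, p1=2, p2=3, p3=2, p4=1, p5=0, p6=4, p7=1) → (p0=3, p1=2, p2=3, p3=2, p4=2, p5=0, p6=5, p7=1)
step 2: fire T1:  (p0=3, p1=2, p2=3, p3=2, p4=2, p5=0, p6=5, p7=1) → (p0=3, p1=2, p2=3, p3=2, p4=3, p5=0, p6=6, p7=1)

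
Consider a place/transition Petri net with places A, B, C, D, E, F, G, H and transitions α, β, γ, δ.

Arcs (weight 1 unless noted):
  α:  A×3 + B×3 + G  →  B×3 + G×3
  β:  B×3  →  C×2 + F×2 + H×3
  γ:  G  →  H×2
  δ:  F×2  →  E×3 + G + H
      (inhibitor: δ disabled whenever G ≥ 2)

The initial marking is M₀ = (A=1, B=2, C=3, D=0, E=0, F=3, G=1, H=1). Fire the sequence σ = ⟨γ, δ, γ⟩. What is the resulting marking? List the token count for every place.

step 1: fire γ:  (A=1, B=2, C=3, D=0, E=0, F=3, G=1, H=1) → (A=1, B=2, C=3, D=0, E=0, F=3, G=0, H=3)
step 2: fire δ:  (A=1, B=2, C=3, D=0, E=0, F=3, G=0, H=3) → (A=1, B=2, C=3, D=0, E=3, F=1, G=1, H=4)
step 3: fire γ:  (A=1, B=2, C=3, D=0, E=3, F=1, G=1, H=4) → (A=1, B=2, C=3, D=0, E=3, F=1, G=0, H=6)

(A=1, B=2, C=3, D=0, E=3, F=1, G=0, H=6)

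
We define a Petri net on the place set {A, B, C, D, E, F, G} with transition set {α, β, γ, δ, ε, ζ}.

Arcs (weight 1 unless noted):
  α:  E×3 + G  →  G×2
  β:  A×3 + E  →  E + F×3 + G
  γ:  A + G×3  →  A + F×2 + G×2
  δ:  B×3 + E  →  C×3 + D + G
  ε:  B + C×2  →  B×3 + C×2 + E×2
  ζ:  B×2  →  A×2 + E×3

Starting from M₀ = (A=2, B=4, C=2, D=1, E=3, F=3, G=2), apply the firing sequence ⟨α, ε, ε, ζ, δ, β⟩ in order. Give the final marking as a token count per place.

step 1: fire α:  (A=2, B=4, C=2, D=1, E=3, F=3, G=2) → (A=2, B=4, C=2, D=1, E=0, F=3, G=3)
step 2: fire ε:  (A=2, B=4, C=2, D=1, E=0, F=3, G=3) → (A=2, B=6, C=2, D=1, E=2, F=3, G=3)
step 3: fire ε:  (A=2, B=6, C=2, D=1, E=2, F=3, G=3) → (A=2, B=8, C=2, D=1, E=4, F=3, G=3)
step 4: fire ζ:  (A=2, B=8, C=2, D=1, E=4, F=3, G=3) → (A=4, B=6, C=2, D=1, E=7, F=3, G=3)
step 5: fire δ:  (A=4, B=6, C=2, D=1, E=7, F=3, G=3) → (A=4, B=3, C=5, D=2, E=6, F=3, G=4)
step 6: fire β:  (A=4, B=3, C=5, D=2, E=6, F=3, G=4) → (A=1, B=3, C=5, D=2, E=6, F=6, G=5)

(A=1, B=3, C=5, D=2, E=6, F=6, G=5)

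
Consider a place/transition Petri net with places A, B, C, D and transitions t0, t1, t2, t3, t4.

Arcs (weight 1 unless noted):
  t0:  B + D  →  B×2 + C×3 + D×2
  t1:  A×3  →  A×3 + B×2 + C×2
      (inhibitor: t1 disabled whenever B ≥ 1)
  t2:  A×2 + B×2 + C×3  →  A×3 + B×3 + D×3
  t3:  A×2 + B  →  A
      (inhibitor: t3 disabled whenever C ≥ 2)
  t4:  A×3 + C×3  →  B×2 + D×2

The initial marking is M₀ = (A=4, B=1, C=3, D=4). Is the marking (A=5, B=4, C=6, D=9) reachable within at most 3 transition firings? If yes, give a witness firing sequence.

YES — reachable via ⟨t0, t0, t2⟩ (3 firings)

step 1: fire t0:  (A=4, B=1, C=3, D=4) → (A=4, B=2, C=6, D=5)
step 2: fire t0:  (A=4, B=2, C=6, D=5) → (A=4, B=3, C=9, D=6)
step 3: fire t2:  (A=4, B=3, C=9, D=6) → (A=5, B=4, C=6, D=9)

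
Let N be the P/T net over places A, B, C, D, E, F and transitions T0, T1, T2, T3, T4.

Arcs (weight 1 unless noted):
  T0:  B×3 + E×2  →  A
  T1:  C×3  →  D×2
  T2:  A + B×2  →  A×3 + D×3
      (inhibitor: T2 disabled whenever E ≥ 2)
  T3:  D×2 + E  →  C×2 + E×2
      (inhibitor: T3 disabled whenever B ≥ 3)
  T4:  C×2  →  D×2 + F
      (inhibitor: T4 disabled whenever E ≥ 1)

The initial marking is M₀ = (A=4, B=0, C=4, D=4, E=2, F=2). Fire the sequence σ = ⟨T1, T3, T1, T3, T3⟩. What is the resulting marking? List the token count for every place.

step 1: fire T1:  (A=4, B=0, C=4, D=4, E=2, F=2) → (A=4, B=0, C=1, D=6, E=2, F=2)
step 2: fire T3:  (A=4, B=0, C=1, D=6, E=2, F=2) → (A=4, B=0, C=3, D=4, E=3, F=2)
step 3: fire T1:  (A=4, B=0, C=3, D=4, E=3, F=2) → (A=4, B=0, C=0, D=6, E=3, F=2)
step 4: fire T3:  (A=4, B=0, C=0, D=6, E=3, F=2) → (A=4, B=0, C=2, D=4, E=4, F=2)
step 5: fire T3:  (A=4, B=0, C=2, D=4, E=4, F=2) → (A=4, B=0, C=4, D=2, E=5, F=2)

(A=4, B=0, C=4, D=2, E=5, F=2)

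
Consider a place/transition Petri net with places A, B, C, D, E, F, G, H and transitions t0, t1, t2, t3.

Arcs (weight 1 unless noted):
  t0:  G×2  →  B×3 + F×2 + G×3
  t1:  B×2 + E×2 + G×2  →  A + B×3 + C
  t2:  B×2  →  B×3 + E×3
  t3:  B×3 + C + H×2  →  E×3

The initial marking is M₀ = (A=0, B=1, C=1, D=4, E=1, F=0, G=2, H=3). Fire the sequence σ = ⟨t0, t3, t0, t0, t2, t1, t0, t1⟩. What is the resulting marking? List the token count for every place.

step 1: fire t0:  (A=0, B=1, C=1, D=4, E=1, F=0, G=2, H=3) → (A=0, B=4, C=1, D=4, E=1, F=2, G=3, H=3)
step 2: fire t3:  (A=0, B=4, C=1, D=4, E=1, F=2, G=3, H=3) → (A=0, B=1, C=0, D=4, E=4, F=2, G=3, H=1)
step 3: fire t0:  (A=0, B=1, C=0, D=4, E=4, F=2, G=3, H=1) → (A=0, B=4, C=0, D=4, E=4, F=4, G=4, H=1)
step 4: fire t0:  (A=0, B=4, C=0, D=4, E=4, F=4, G=4, H=1) → (A=0, B=7, C=0, D=4, E=4, F=6, G=5, H=1)
step 5: fire t2:  (A=0, B=7, C=0, D=4, E=4, F=6, G=5, H=1) → (A=0, B=8, C=0, D=4, E=7, F=6, G=5, H=1)
step 6: fire t1:  (A=0, B=8, C=0, D=4, E=7, F=6, G=5, H=1) → (A=1, B=9, C=1, D=4, E=5, F=6, G=3, H=1)
step 7: fire t0:  (A=1, B=9, C=1, D=4, E=5, F=6, G=3, H=1) → (A=1, B=12, C=1, D=4, E=5, F=8, G=4, H=1)
step 8: fire t1:  (A=1, B=12, C=1, D=4, E=5, F=8, G=4, H=1) → (A=2, B=13, C=2, D=4, E=3, F=8, G=2, H=1)

(A=2, B=13, C=2, D=4, E=3, F=8, G=2, H=1)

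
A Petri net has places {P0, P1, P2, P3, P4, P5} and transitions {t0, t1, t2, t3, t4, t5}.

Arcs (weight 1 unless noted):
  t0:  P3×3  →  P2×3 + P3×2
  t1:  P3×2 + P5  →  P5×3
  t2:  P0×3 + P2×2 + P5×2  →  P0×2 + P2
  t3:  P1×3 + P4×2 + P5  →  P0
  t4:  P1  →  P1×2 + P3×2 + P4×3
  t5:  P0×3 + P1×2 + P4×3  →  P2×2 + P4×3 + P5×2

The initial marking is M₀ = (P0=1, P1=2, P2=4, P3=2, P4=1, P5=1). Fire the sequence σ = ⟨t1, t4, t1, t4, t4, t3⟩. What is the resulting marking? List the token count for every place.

step 1: fire t1:  (P0=1, P1=2, P2=4, P3=2, P4=1, P5=1) → (P0=1, P1=2, P2=4, P3=0, P4=1, P5=3)
step 2: fire t4:  (P0=1, P1=2, P2=4, P3=0, P4=1, P5=3) → (P0=1, P1=3, P2=4, P3=2, P4=4, P5=3)
step 3: fire t1:  (P0=1, P1=3, P2=4, P3=2, P4=4, P5=3) → (P0=1, P1=3, P2=4, P3=0, P4=4, P5=5)
step 4: fire t4:  (P0=1, P1=3, P2=4, P3=0, P4=4, P5=5) → (P0=1, P1=4, P2=4, P3=2, P4=7, P5=5)
step 5: fire t4:  (P0=1, P1=4, P2=4, P3=2, P4=7, P5=5) → (P0=1, P1=5, P2=4, P3=4, P4=10, P5=5)
step 6: fire t3:  (P0=1, P1=5, P2=4, P3=4, P4=10, P5=5) → (P0=2, P1=2, P2=4, P3=4, P4=8, P5=4)

(P0=2, P1=2, P2=4, P3=4, P4=8, P5=4)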